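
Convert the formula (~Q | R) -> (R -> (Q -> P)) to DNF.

~R | ~Q | P

(~Q | R) -> (R -> (Q -> P))
≡ ~(~Q | R) | (R -> (Q -> P))   (eliminate ->)
≡ ~(~Q | R) | ~R | (Q -> P)   (eliminate ->)
≡ ~(~Q | R) | ~R | ~Q | P   (eliminate ->)
≡ (~~Q & ~R) | ~R | ~Q | P   (De Morgan)
≡ (Q & ~R) | ~R | ~Q | P   (double negation)
≡ ~R | ~Q | P   (simplify)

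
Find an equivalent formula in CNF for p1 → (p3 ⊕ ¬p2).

(¬p1 ∨ p3 ∨ ¬p2) ∧ (¬p1 ∨ ¬p3 ∨ p2)

p1 → (p3 ⊕ ¬p2)
⇔ ¬p1 ∨ (p3 ⊕ ¬p2)   (eliminate →)
⇔ ¬p1 ∨ ((p3 ∨ ¬p2) ∧ ¬(p3 ∧ ¬p2))   (expand ⊕)
⇔ ¬p1 ∨ ((p3 ∨ ¬p2) ∧ (¬p3 ∨ ¬¬p2))   (De Morgan)
⇔ ¬p1 ∨ ((p3 ∨ ¬p2) ∧ (¬p3 ∨ p2))   (double negation)
⇔ (¬p1 ∨ p3 ∨ ¬p2) ∧ (¬p1 ∨ ¬p3 ∨ p2)   (distribute ∨ over ∧)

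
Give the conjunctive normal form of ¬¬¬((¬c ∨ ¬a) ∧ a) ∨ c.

c ∨ ¬a

¬¬¬((¬c ∨ ¬a) ∧ a) ∨ c
≡ ¬((¬c ∨ ¬a) ∧ a) ∨ c
≡ ¬(¬c ∨ ¬a) ∨ ¬a ∨ c
≡ ¬¬c ∧ ¬¬a ∨ ¬a ∨ c
≡ c ∧ ¬¬a ∨ ¬a ∨ c
≡ c ∧ a ∨ ¬a ∨ c
≡ (c ∨ ¬a ∨ c) ∧ (a ∨ ¬a ∨ c)
≡ c ∨ ¬a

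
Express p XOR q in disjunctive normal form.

p XOR q
≡ (p AND NOT q) OR (NOT p AND q)   [expand XOR]

(p AND NOT q) OR (NOT p AND q)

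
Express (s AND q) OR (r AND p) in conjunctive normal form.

(s OR r) AND (s OR p) AND (q OR r) AND (q OR p)

(s AND q) OR (r AND p)
≡ (s OR r) AND (s OR p) AND (q OR r) AND (q OR p)   [distribute OR over AND]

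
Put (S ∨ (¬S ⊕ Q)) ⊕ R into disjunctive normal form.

(S ∧ ¬R) ∨ (¬S ∧ ¬Q ∧ ¬R) ∨ (¬S ∧ Q ∧ R)

(S ∨ (¬S ⊕ Q)) ⊕ R
≡ ((S ∨ (¬S ⊕ Q)) ∧ ¬R) ∨ (¬(S ∨ (¬S ⊕ Q)) ∧ R)
≡ ((S ∨ (¬S ∧ ¬Q) ∨ (¬¬S ∧ Q)) ∧ ¬R) ∨ (¬(S ∨ (¬S ⊕ Q)) ∧ R)
≡ ((S ∨ (¬S ∧ ¬Q) ∨ (¬¬S ∧ Q)) ∧ ¬R) ∨ (¬(S ∨ (¬S ∧ ¬Q) ∨ (¬¬S ∧ Q)) ∧ R)
≡ ((S ∨ (¬S ∧ ¬Q) ∨ (S ∧ Q)) ∧ ¬R) ∨ (¬(S ∨ (¬S ∧ ¬Q) ∨ (¬¬S ∧ Q)) ∧ R)
≡ ((S ∨ (¬S ∧ ¬Q) ∨ (S ∧ Q)) ∧ ¬R) ∨ (¬S ∧ ¬(¬S ∧ ¬Q) ∧ ¬(¬¬S ∧ Q) ∧ R)
≡ ((S ∨ (¬S ∧ ¬Q) ∨ (S ∧ Q)) ∧ ¬R) ∨ (¬S ∧ (¬¬S ∨ ¬¬Q) ∧ ¬(¬¬S ∧ Q) ∧ R)
≡ ((S ∨ (¬S ∧ ¬Q) ∨ (S ∧ Q)) ∧ ¬R) ∨ (¬S ∧ (S ∨ ¬¬Q) ∧ ¬(¬¬S ∧ Q) ∧ R)
≡ ((S ∨ (¬S ∧ ¬Q) ∨ (S ∧ Q)) ∧ ¬R) ∨ (¬S ∧ (S ∨ Q) ∧ ¬(¬¬S ∧ Q) ∧ R)
≡ ((S ∨ (¬S ∧ ¬Q) ∨ (S ∧ Q)) ∧ ¬R) ∨ (¬S ∧ (S ∨ Q) ∧ (¬¬¬S ∨ ¬Q) ∧ R)
≡ ((S ∨ (¬S ∧ ¬Q) ∨ (S ∧ Q)) ∧ ¬R) ∨ (¬S ∧ (S ∨ Q) ∧ (¬S ∨ ¬Q) ∧ R)
≡ (S ∧ ¬R) ∨ (¬S ∧ ¬Q ∧ ¬R) ∨ (S ∧ Q ∧ ¬R) ∨ (¬S ∧ S ∧ ¬S ∧ R) ∨ (¬S ∧ S ∧ ¬Q ∧ R) ∨ (¬S ∧ Q ∧ ¬S ∧ R) ∨ (¬S ∧ Q ∧ ¬Q ∧ R)
≡ (S ∧ ¬R) ∨ (¬S ∧ ¬Q ∧ ¬R) ∨ (¬S ∧ Q ∧ R)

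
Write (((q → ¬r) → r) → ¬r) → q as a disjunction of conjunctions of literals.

(((q → ¬r) → r) → ¬r) → q
⇔ ¬(((q → ¬r) → r) → ¬r) ∨ q   — eliminate →
⇔ ¬(¬((q → ¬r) → r) ∨ ¬r) ∨ q   — eliminate →
⇔ ¬(¬(¬(q → ¬r) ∨ r) ∨ ¬r) ∨ q   — eliminate →
⇔ ¬(¬(¬(¬q ∨ ¬r) ∨ r) ∨ ¬r) ∨ q   — eliminate →
⇔ ¬¬(¬(¬q ∨ ¬r) ∨ r) ∧ ¬¬r ∨ q   — De Morgan
⇔ (¬(¬q ∨ ¬r) ∨ r) ∧ ¬¬r ∨ q   — double negation
⇔ (¬¬q ∧ ¬¬r ∨ r) ∧ ¬¬r ∨ q   — De Morgan
⇔ (q ∧ ¬¬r ∨ r) ∧ ¬¬r ∨ q   — double negation
⇔ (q ∧ r ∨ r) ∧ ¬¬r ∨ q   — double negation
⇔ (q ∧ r ∨ r) ∧ r ∨ q   — double negation
⇔ q ∧ r ∧ r ∨ r ∧ r ∨ q   — distribute ∧ over ∨
⇔ r ∨ q   — simplify

r ∨ q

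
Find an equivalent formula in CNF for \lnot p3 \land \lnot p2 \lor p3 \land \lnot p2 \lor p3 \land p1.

(\lnot p2 \lor p3) \land (\lnot p2 \lor p1)

\lnot p3 \land \lnot p2 \lor p3 \land \lnot p2 \lor p3 \land p1
⇔ (\lnot p3 \lor p3 \lor p3) \land (\lnot p3 \lor p3 \lor p1) \land (\lnot p3 \lor \lnot p2 \lor p3) \land (\lnot p3 \lor \lnot p2 \lor p1) \land (\lnot p2 \lor p3 \lor p3) \land (\lnot p2 \lor p3 \lor p1) \land (\lnot p2 \lor \lnot p2 \lor p3) \land (\lnot p2 \lor \lnot p2 \lor p1)   — distribute \lor over \land
⇔ (\lnot p2 \lor p3) \land (\lnot p2 \lor p1)   — simplify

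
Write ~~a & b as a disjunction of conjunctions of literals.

~~a & b
⇔ a & b   (double negation)

a & b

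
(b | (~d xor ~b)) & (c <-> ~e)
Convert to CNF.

(b | d) & (~c | ~e) & (e | c)

(b | (~d xor ~b)) & (c <-> ~e)
⇔ (b | ((~d | ~b) & ~(~d & ~b))) & (c <-> ~e)   [expand xor]
⇔ (b | ((~d | ~b) & ~(~d & ~b))) & (c -> ~e) & (~e -> c)   [eliminate <->]
⇔ (b | ((~d | ~b) & ~(~d & ~b))) & (~c | ~e) & (~e -> c)   [eliminate ->]
⇔ (b | ((~d | ~b) & ~(~d & ~b))) & (~c | ~e) & (~~e | c)   [eliminate ->]
⇔ (b | ((~d | ~b) & (~~d | ~~b))) & (~c | ~e) & (~~e | c)   [De Morgan]
⇔ (b | ((~d | ~b) & (d | ~~b))) & (~c | ~e) & (~~e | c)   [double negation]
⇔ (b | ((~d | ~b) & (d | b))) & (~c | ~e) & (~~e | c)   [double negation]
⇔ (b | ((~d | ~b) & (d | b))) & (~c | ~e) & (e | c)   [double negation]
⇔ (b | ~d | ~b) & (b | d | b) & (~c | ~e) & (e | c)   [distribute | over &]
⇔ (b | d) & (~c | ~e) & (e | c)   [simplify]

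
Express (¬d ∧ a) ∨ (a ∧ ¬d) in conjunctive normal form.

(¬d ∧ a) ∨ (a ∧ ¬d)
≡ (¬d ∨ a) ∧ (¬d ∨ ¬d) ∧ (a ∨ a) ∧ (a ∨ ¬d)   [distribute ∨ over ∧]
≡ ¬d ∧ a   [simplify]

¬d ∧ a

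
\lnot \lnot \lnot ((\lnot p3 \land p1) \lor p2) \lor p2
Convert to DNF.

\lnot \lnot \lnot ((\lnot p3 \land p1) \lor p2) \lor p2
= \lnot ((\lnot p3 \land p1) \lor p2) \lor p2   [double negation]
= (\lnot (\lnot p3 \land p1) \land \lnot p2) \lor p2   [De Morgan]
= ((\lnot \lnot p3 \lor \lnot p1) \land \lnot p2) \lor p2   [De Morgan]
= ((p3 \lor \lnot p1) \land \lnot p2) \lor p2   [double negation]
= (p3 \land \lnot p2) \lor (\lnot p1 \land \lnot p2) \lor p2   [distribute \land over \lor]

(p3 \land \lnot p2) \lor (\lnot p1 \land \lnot p2) \lor p2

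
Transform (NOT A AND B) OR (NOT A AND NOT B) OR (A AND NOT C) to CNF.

(NOT A AND B) OR (NOT A AND NOT B) OR (A AND NOT C)
≡ (NOT A OR NOT A OR A) AND (NOT A OR NOT A OR NOT C) AND (NOT A OR NOT B OR A) AND (NOT A OR NOT B OR NOT C) AND (B OR NOT A OR A) AND (B OR NOT A OR NOT C) AND (B OR NOT B OR A) AND (B OR NOT B OR NOT C)   — distribute OR over AND
≡ NOT A OR NOT C   — simplify

NOT A OR NOT C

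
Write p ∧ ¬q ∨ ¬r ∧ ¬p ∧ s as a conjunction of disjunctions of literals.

p ∧ ¬q ∨ ¬r ∧ ¬p ∧ s
≡ (p ∨ ¬r) ∧ (p ∨ ¬p) ∧ (p ∨ s) ∧ (¬q ∨ ¬r) ∧ (¬q ∨ ¬p) ∧ (¬q ∨ s)   [distribute ∨ over ∧]
≡ (p ∨ ¬r) ∧ (p ∨ s) ∧ (¬q ∨ ¬r) ∧ (¬q ∨ ¬p) ∧ (¬q ∨ s)   [simplify]

(p ∨ ¬r) ∧ (p ∨ s) ∧ (¬q ∨ ¬r) ∧ (¬q ∨ ¬p) ∧ (¬q ∨ s)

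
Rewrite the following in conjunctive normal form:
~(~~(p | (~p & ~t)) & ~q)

(~p | q) & (p | t | q)

~(~~(p | (~p & ~t)) & ~q)
≡ ~~~(p | (~p & ~t)) | ~~q   [De Morgan]
≡ ~(p | (~p & ~t)) | ~~q   [double negation]
≡ (~p & ~(~p & ~t)) | ~~q   [De Morgan]
≡ (~p & (~~p | ~~t)) | ~~q   [De Morgan]
≡ (~p & (p | ~~t)) | ~~q   [double negation]
≡ (~p & (p | t)) | ~~q   [double negation]
≡ (~p & (p | t)) | q   [double negation]
≡ (~p | q) & (p | t | q)   [distribute | over &]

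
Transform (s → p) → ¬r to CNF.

(s → p) → ¬r
≡ ¬(s → p) ∨ ¬r   [eliminate →]
≡ ¬(¬s ∨ p) ∨ ¬r   [eliminate →]
≡ (¬¬s ∧ ¬p) ∨ ¬r   [De Morgan]
≡ (s ∧ ¬p) ∨ ¬r   [double negation]
≡ (s ∨ ¬r) ∧ (¬p ∨ ¬r)   [distribute ∨ over ∧]

(s ∨ ¬r) ∧ (¬p ∨ ¬r)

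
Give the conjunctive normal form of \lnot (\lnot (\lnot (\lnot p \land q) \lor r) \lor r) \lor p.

(p \lor \lnot q \lor r) \land (\lnot r \lor p)

\lnot (\lnot (\lnot (\lnot p \land q) \lor r) \lor r) \lor p
= (\lnot \lnot (\lnot (\lnot p \land q) \lor r) \land \lnot r) \lor p   (De Morgan)
= ((\lnot (\lnot p \land q) \lor r) \land \lnot r) \lor p   (double negation)
= ((\lnot \lnot p \lor \lnot q \lor r) \land \lnot r) \lor p   (De Morgan)
= ((p \lor \lnot q \lor r) \land \lnot r) \lor p   (double negation)
= (p \lor \lnot q \lor r \lor p) \land (\lnot r \lor p)   (distribute \lor over \land)
= (p \lor \lnot q \lor r) \land (\lnot r \lor p)   (simplify)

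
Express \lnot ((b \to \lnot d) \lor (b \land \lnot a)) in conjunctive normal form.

b \land d \land (\lnot b \lor a)

\lnot ((b \to \lnot d) \lor (b \land \lnot a))
⇔ \lnot (\lnot b \lor \lnot d \lor (b \land \lnot a))   [eliminate \to]
⇔ \lnot \lnot b \land \lnot \lnot d \land \lnot (b \land \lnot a)   [De Morgan]
⇔ b \land \lnot \lnot d \land \lnot (b \land \lnot a)   [double negation]
⇔ b \land d \land \lnot (b \land \lnot a)   [double negation]
⇔ b \land d \land (\lnot b \lor \lnot \lnot a)   [De Morgan]
⇔ b \land d \land (\lnot b \lor a)   [double negation]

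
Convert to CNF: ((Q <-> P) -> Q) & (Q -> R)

(Q | P) & (~Q | R)

((Q <-> P) -> Q) & (Q -> R)
≡ (~(Q <-> P) | Q) & (Q -> R)   [eliminate ->]
≡ (~((Q -> P) & (P -> Q)) | Q) & (Q -> R)   [eliminate <->]
≡ (~((~Q | P) & (P -> Q)) | Q) & (Q -> R)   [eliminate ->]
≡ (~((~Q | P) & (~P | Q)) | Q) & (Q -> R)   [eliminate ->]
≡ (~((~Q | P) & (~P | Q)) | Q) & (~Q | R)   [eliminate ->]
≡ (~(~Q | P) | ~(~P | Q) | Q) & (~Q | R)   [De Morgan]
≡ ((~~Q & ~P) | ~(~P | Q) | Q) & (~Q | R)   [De Morgan]
≡ ((Q & ~P) | ~(~P | Q) | Q) & (~Q | R)   [double negation]
≡ ((Q & ~P) | (~~P & ~Q) | Q) & (~Q | R)   [De Morgan]
≡ ((Q & ~P) | (P & ~Q) | Q) & (~Q | R)   [double negation]
≡ (Q | P | Q) & (Q | ~Q | Q) & (~P | P | Q) & (~P | ~Q | Q) & (~Q | R)   [distribute | over &]
≡ (Q | P) & (~Q | R)   [simplify]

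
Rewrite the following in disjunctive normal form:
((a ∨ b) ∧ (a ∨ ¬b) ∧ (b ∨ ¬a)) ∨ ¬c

((a ∨ b) ∧ (a ∨ ¬b) ∧ (b ∨ ¬a)) ∨ ¬c
= (a ∧ a ∧ b) ∨ (a ∧ a ∧ ¬a) ∨ (a ∧ ¬b ∧ b) ∨ (a ∧ ¬b ∧ ¬a) ∨ (b ∧ a ∧ b) ∨ (b ∧ a ∧ ¬a) ∨ (b ∧ ¬b ∧ b) ∨ (b ∧ ¬b ∧ ¬a) ∨ ¬c
= (a ∧ b) ∨ ¬c

(a ∧ b) ∨ ¬c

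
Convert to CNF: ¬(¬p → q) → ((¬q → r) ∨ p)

¬(¬p → q) → ((¬q → r) ∨ p)
≡ ¬¬(¬p → q) ∨ (¬q → r) ∨ p   — eliminate →
≡ ¬¬(¬¬p ∨ q) ∨ (¬q → r) ∨ p   — eliminate →
≡ ¬¬(¬¬p ∨ q) ∨ ¬¬q ∨ r ∨ p   — eliminate →
≡ ¬¬p ∨ q ∨ ¬¬q ∨ r ∨ p   — double negation
≡ p ∨ q ∨ ¬¬q ∨ r ∨ p   — double negation
≡ p ∨ q ∨ q ∨ r ∨ p   — double negation
≡ p ∨ q ∨ r   — simplify

p ∨ q ∨ r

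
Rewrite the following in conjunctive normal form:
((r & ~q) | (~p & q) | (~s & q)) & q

(r | ~p | ~s) & (~q | ~p | ~s) & q

((r & ~q) | (~p & q) | (~s & q)) & q
≡ (r | ~p | ~s) & (r | ~p | q) & (r | q | ~s) & (r | q | q) & (~q | ~p | ~s) & (~q | ~p | q) & (~q | q | ~s) & (~q | q | q) & q
≡ (r | ~p | ~s) & (~q | ~p | ~s) & q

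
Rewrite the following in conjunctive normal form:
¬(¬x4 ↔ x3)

¬(¬x4 ↔ x3)
≡ ¬((¬x4 → x3) ∧ (x3 → ¬x4))
≡ ¬((¬¬x4 ∨ x3) ∧ (x3 → ¬x4))
≡ ¬((¬¬x4 ∨ x3) ∧ (¬x3 ∨ ¬x4))
≡ ¬(¬¬x4 ∨ x3) ∨ ¬(¬x3 ∨ ¬x4)
≡ ¬¬¬x4 ∧ ¬x3 ∨ ¬(¬x3 ∨ ¬x4)
≡ ¬x4 ∧ ¬x3 ∨ ¬(¬x3 ∨ ¬x4)
≡ ¬x4 ∧ ¬x3 ∨ ¬¬x3 ∧ ¬¬x4
≡ ¬x4 ∧ ¬x3 ∨ x3 ∧ ¬¬x4
≡ ¬x4 ∧ ¬x3 ∨ x3 ∧ x4
≡ (¬x4 ∨ x3) ∧ (¬x4 ∨ x4) ∧ (¬x3 ∨ x3) ∧ (¬x3 ∨ x4)
≡ (¬x4 ∨ x3) ∧ (¬x3 ∨ x4)

(¬x4 ∨ x3) ∧ (¬x3 ∨ x4)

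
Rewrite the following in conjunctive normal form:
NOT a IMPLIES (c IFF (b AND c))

NOT a IMPLIES (c IFF (b AND c))
≡ NOT NOT a OR (c IFF (b AND c))   [eliminate IMPLIES]
≡ NOT NOT a OR ((c IMPLIES (b AND c)) AND ((b AND c) IMPLIES c))   [eliminate IFF]
≡ NOT NOT a OR ((NOT c OR (b AND c)) AND ((b AND c) IMPLIES c))   [eliminate IMPLIES]
≡ NOT NOT a OR ((NOT c OR (b AND c)) AND (NOT (b AND c) OR c))   [eliminate IMPLIES]
≡ a OR ((NOT c OR (b AND c)) AND (NOT (b AND c) OR c))   [double negation]
≡ a OR ((NOT c OR (b AND c)) AND (NOT b OR NOT c OR c))   [De Morgan]
≡ (a OR NOT c OR b) AND (a OR NOT c OR c) AND (a OR NOT b OR NOT c OR c)   [distribute OR over AND]
≡ a OR NOT c OR b   [simplify]

a OR NOT c OR b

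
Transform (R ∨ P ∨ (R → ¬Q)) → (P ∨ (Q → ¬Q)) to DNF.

P ∨ ¬Q

(R ∨ P ∨ (R → ¬Q)) → (P ∨ (Q → ¬Q))
≡ ¬(R ∨ P ∨ (R → ¬Q)) ∨ P ∨ (Q → ¬Q)   — eliminate →
≡ ¬(R ∨ P ∨ ¬R ∨ ¬Q) ∨ P ∨ (Q → ¬Q)   — eliminate →
≡ ¬(R ∨ P ∨ ¬R ∨ ¬Q) ∨ P ∨ ¬Q ∨ ¬Q   — eliminate →
≡ (¬R ∧ ¬P ∧ ¬¬R ∧ ¬¬Q) ∨ P ∨ ¬Q ∨ ¬Q   — De Morgan
≡ (¬R ∧ ¬P ∧ R ∧ ¬¬Q) ∨ P ∨ ¬Q ∨ ¬Q   — double negation
≡ (¬R ∧ ¬P ∧ R ∧ Q) ∨ P ∨ ¬Q ∨ ¬Q   — double negation
≡ P ∨ ¬Q   — simplify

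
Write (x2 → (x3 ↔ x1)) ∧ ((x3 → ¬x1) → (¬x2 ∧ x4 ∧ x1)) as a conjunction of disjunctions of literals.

(x2 → (x3 ↔ x1)) ∧ ((x3 → ¬x1) → (¬x2 ∧ x4 ∧ x1))
⇔ (¬x2 ∨ (x3 ↔ x1)) ∧ ((x3 → ¬x1) → (¬x2 ∧ x4 ∧ x1))   (eliminate →)
⇔ (¬x2 ∨ ((x3 → x1) ∧ (x1 → x3))) ∧ ((x3 → ¬x1) → (¬x2 ∧ x4 ∧ x1))   (eliminate ↔)
⇔ (¬x2 ∨ ((¬x3 ∨ x1) ∧ (x1 → x3))) ∧ ((x3 → ¬x1) → (¬x2 ∧ x4 ∧ x1))   (eliminate →)
⇔ (¬x2 ∨ ((¬x3 ∨ x1) ∧ (¬x1 ∨ x3))) ∧ ((x3 → ¬x1) → (¬x2 ∧ x4 ∧ x1))   (eliminate →)
⇔ (¬x2 ∨ ((¬x3 ∨ x1) ∧ (¬x1 ∨ x3))) ∧ (¬(x3 → ¬x1) ∨ (¬x2 ∧ x4 ∧ x1))   (eliminate →)
⇔ (¬x2 ∨ ((¬x3 ∨ x1) ∧ (¬x1 ∨ x3))) ∧ (¬(¬x3 ∨ ¬x1) ∨ (¬x2 ∧ x4 ∧ x1))   (eliminate →)
⇔ (¬x2 ∨ ((¬x3 ∨ x1) ∧ (¬x1 ∨ x3))) ∧ ((¬¬x3 ∧ ¬¬x1) ∨ (¬x2 ∧ x4 ∧ x1))   (De Morgan)
⇔ (¬x2 ∨ ((¬x3 ∨ x1) ∧ (¬x1 ∨ x3))) ∧ ((x3 ∧ ¬¬x1) ∨ (¬x2 ∧ x4 ∧ x1))   (double negation)
⇔ (¬x2 ∨ ((¬x3 ∨ x1) ∧ (¬x1 ∨ x3))) ∧ ((x3 ∧ x1) ∨ (¬x2 ∧ x4 ∧ x1))   (double negation)
⇔ (¬x2 ∨ ¬x3 ∨ x1) ∧ (¬x2 ∨ ¬x1 ∨ x3) ∧ (x3 ∨ ¬x2) ∧ (x3 ∨ x4) ∧ (x3 ∨ x1) ∧ (x1 ∨ ¬x2) ∧ (x1 ∨ x4) ∧ (x1 ∨ x1)   (distribute ∨ over ∧)
⇔ (x3 ∨ ¬x2) ∧ (x3 ∨ x4) ∧ x1   (simplify)

(x3 ∨ ¬x2) ∧ (x3 ∨ x4) ∧ x1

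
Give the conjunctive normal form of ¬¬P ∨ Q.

¬¬P ∨ Q
⇔ P ∨ Q

P ∨ Q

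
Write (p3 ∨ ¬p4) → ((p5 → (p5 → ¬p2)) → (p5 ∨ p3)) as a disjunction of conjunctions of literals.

(¬p3 ∧ p4) ∨ p5 ∨ p3

(p3 ∨ ¬p4) → ((p5 → (p5 → ¬p2)) → (p5 ∨ p3))
≡ ¬(p3 ∨ ¬p4) ∨ ((p5 → (p5 → ¬p2)) → (p5 ∨ p3))   — eliminate →
≡ ¬(p3 ∨ ¬p4) ∨ ¬(p5 → (p5 → ¬p2)) ∨ p5 ∨ p3   — eliminate →
≡ ¬(p3 ∨ ¬p4) ∨ ¬(¬p5 ∨ (p5 → ¬p2)) ∨ p5 ∨ p3   — eliminate →
≡ ¬(p3 ∨ ¬p4) ∨ ¬(¬p5 ∨ ¬p5 ∨ ¬p2) ∨ p5 ∨ p3   — eliminate →
≡ (¬p3 ∧ ¬¬p4) ∨ ¬(¬p5 ∨ ¬p5 ∨ ¬p2) ∨ p5 ∨ p3   — De Morgan
≡ (¬p3 ∧ p4) ∨ ¬(¬p5 ∨ ¬p5 ∨ ¬p2) ∨ p5 ∨ p3   — double negation
≡ (¬p3 ∧ p4) ∨ (¬¬p5 ∧ ¬¬p5 ∧ ¬¬p2) ∨ p5 ∨ p3   — De Morgan
≡ (¬p3 ∧ p4) ∨ (p5 ∧ ¬¬p5 ∧ ¬¬p2) ∨ p5 ∨ p3   — double negation
≡ (¬p3 ∧ p4) ∨ (p5 ∧ p5 ∧ ¬¬p2) ∨ p5 ∨ p3   — double negation
≡ (¬p3 ∧ p4) ∨ (p5 ∧ p5 ∧ p2) ∨ p5 ∨ p3   — double negation
≡ (¬p3 ∧ p4) ∨ p5 ∨ p3   — simplify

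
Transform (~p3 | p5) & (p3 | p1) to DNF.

(~p3 | p5) & (p3 | p1)
= (~p3 & p3) | (~p3 & p1) | (p5 & p3) | (p5 & p1)   [distribute & over |]
= (~p3 & p1) | (p5 & p3) | (p5 & p1)   [simplify]

(~p3 & p1) | (p5 & p3) | (p5 & p1)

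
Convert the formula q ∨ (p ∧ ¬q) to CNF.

q ∨ p

q ∨ (p ∧ ¬q)
≡ (q ∨ p) ∧ (q ∨ ¬q)   [distribute ∨ over ∧]
≡ q ∨ p   [simplify]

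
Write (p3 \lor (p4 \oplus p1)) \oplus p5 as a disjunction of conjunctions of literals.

(p3 \lor (p4 \oplus p1)) \oplus p5
= ((p3 \lor (p4 \oplus p1)) \land \lnot p5) \lor (\lnot (p3 \lor (p4 \oplus p1)) \land p5)   (expand \oplus)
= ((p3 \lor (p4 \land \lnot p1) \lor (\lnot p4 \land p1)) \land \lnot p5) \lor (\lnot (p3 \lor (p4 \oplus p1)) \land p5)   (expand \oplus)
= ((p3 \lor (p4 \land \lnot p1) \lor (\lnot p4 \land p1)) \land \lnot p5) \lor (\lnot (p3 \lor (p4 \land \lnot p1) \lor (\lnot p4 \land p1)) \land p5)   (expand \oplus)
= ((p3 \lor (p4 \land \lnot p1) \lor (\lnot p4 \land p1)) \land \lnot p5) \lor (\lnot p3 \land \lnot (p4 \land \lnot p1) \land \lnot (\lnot p4 \land p1) \land p5)   (De Morgan)
= ((p3 \lor (p4 \land \lnot p1) \lor (\lnot p4 \land p1)) \land \lnot p5) \lor (\lnot p3 \land (\lnot p4 \lor \lnot \lnot p1) \land \lnot (\lnot p4 \land p1) \land p5)   (De Morgan)
= ((p3 \lor (p4 \land \lnot p1) \lor (\lnot p4 \land p1)) \land \lnot p5) \lor (\lnot p3 \land (\lnot p4 \lor p1) \land \lnot (\lnot p4 \land p1) \land p5)   (double negation)
= ((p3 \lor (p4 \land \lnot p1) \lor (\lnot p4 \land p1)) \land \lnot p5) \lor (\lnot p3 \land (\lnot p4 \lor p1) \land (\lnot \lnot p4 \lor \lnot p1) \land p5)   (De Morgan)
= ((p3 \lor (p4 \land \lnot p1) \lor (\lnot p4 \land p1)) \land \lnot p5) \lor (\lnot p3 \land (\lnot p4 \lor p1) \land (p4 \lor \lnot p1) \land p5)   (double negation)
= (p3 \land \lnot p5) \lor (p4 \land \lnot p1 \land \lnot p5) \lor (\lnot p4 \land p1 \land \lnot p5) \lor (\lnot p3 \land \lnot p4 \land p4 \land p5) \lor (\lnot p3 \land \lnot p4 \land \lnot p1 \land p5) \lor (\lnot p3 \land p1 \land p4 \land p5) \lor (\lnot p3 \land p1 \land \lnot p1 \land p5)   (distribute \land over \lor)
= (p3 \land \lnot p5) \lor (p4 \land \lnot p1 \land \lnot p5) \lor (\lnot p4 \land p1 \land \lnot p5) \lor (\lnot p3 \land \lnot p4 \land \lnot p1 \land p5) \lor (\lnot p3 \land p1 \land p4 \land p5)   (simplify)

(p3 \land \lnot p5) \lor (p4 \land \lnot p1 \land \lnot p5) \lor (\lnot p4 \land p1 \land \lnot p5) \lor (\lnot p3 \land \lnot p4 \land \lnot p1 \land p5) \lor (\lnot p3 \land p1 \land p4 \land p5)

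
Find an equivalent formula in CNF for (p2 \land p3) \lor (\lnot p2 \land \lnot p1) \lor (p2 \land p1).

(p2 \land p3) \lor (\lnot p2 \land \lnot p1) \lor (p2 \land p1)
≡ (p2 \lor \lnot p2 \lor p2) \land (p2 \lor \lnot p2 \lor p1) \land (p2 \lor \lnot p1 \lor p2) \land (p2 \lor \lnot p1 \lor p1) \land (p3 \lor \lnot p2 \lor p2) \land (p3 \lor \lnot p2 \lor p1) \land (p3 \lor \lnot p1 \lor p2) \land (p3 \lor \lnot p1 \lor p1)   — distribute \lor over \land
≡ (p2 \lor \lnot p1) \land (p3 \lor \lnot p2 \lor p1)   — simplify

(p2 \lor \lnot p1) \land (p3 \lor \lnot p2 \lor p1)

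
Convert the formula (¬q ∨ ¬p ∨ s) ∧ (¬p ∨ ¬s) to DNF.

(¬q ∨ ¬p ∨ s) ∧ (¬p ∨ ¬s)
⇔ (¬q ∧ ¬p) ∨ (¬q ∧ ¬s) ∨ (¬p ∧ ¬p) ∨ (¬p ∧ ¬s) ∨ (s ∧ ¬p) ∨ (s ∧ ¬s)
⇔ (¬q ∧ ¬s) ∨ ¬p

(¬q ∧ ¬s) ∨ ¬p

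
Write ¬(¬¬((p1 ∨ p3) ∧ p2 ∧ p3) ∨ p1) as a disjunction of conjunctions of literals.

¬(¬¬((p1 ∨ p3) ∧ p2 ∧ p3) ∨ p1)
≡ ¬¬¬((p1 ∨ p3) ∧ p2 ∧ p3) ∧ ¬p1   [De Morgan]
≡ ¬((p1 ∨ p3) ∧ p2 ∧ p3) ∧ ¬p1   [double negation]
≡ (¬(p1 ∨ p3) ∨ ¬p2 ∨ ¬p3) ∧ ¬p1   [De Morgan]
≡ ((¬p1 ∧ ¬p3) ∨ ¬p2 ∨ ¬p3) ∧ ¬p1   [De Morgan]
≡ (¬p1 ∧ ¬p3 ∧ ¬p1) ∨ (¬p2 ∧ ¬p1) ∨ (¬p3 ∧ ¬p1)   [distribute ∧ over ∨]
≡ (¬p1 ∧ ¬p3) ∨ (¬p2 ∧ ¬p1)   [simplify]

(¬p1 ∧ ¬p3) ∨ (¬p2 ∧ ¬p1)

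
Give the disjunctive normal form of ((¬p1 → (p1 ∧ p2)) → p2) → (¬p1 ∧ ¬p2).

((¬p1 → (p1 ∧ p2)) → p2) → (¬p1 ∧ ¬p2)
≡ ¬((¬p1 → (p1 ∧ p2)) → p2) ∨ (¬p1 ∧ ¬p2)   [eliminate →]
≡ ¬(¬(¬p1 → (p1 ∧ p2)) ∨ p2) ∨ (¬p1 ∧ ¬p2)   [eliminate →]
≡ ¬(¬(¬¬p1 ∨ (p1 ∧ p2)) ∨ p2) ∨ (¬p1 ∧ ¬p2)   [eliminate →]
≡ (¬¬(¬¬p1 ∨ (p1 ∧ p2)) ∧ ¬p2) ∨ (¬p1 ∧ ¬p2)   [De Morgan]
≡ ((¬¬p1 ∨ (p1 ∧ p2)) ∧ ¬p2) ∨ (¬p1 ∧ ¬p2)   [double negation]
≡ ((p1 ∨ (p1 ∧ p2)) ∧ ¬p2) ∨ (¬p1 ∧ ¬p2)   [double negation]
≡ (p1 ∧ ¬p2) ∨ (p1 ∧ p2 ∧ ¬p2) ∨ (¬p1 ∧ ¬p2)   [distribute ∧ over ∨]
≡ (p1 ∧ ¬p2) ∨ (¬p1 ∧ ¬p2)   [simplify]

(p1 ∧ ¬p2) ∨ (¬p1 ∧ ¬p2)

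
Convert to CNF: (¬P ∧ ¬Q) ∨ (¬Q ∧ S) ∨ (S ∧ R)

(¬P ∨ S) ∧ (¬Q ∨ S) ∧ (¬Q ∨ R)

(¬P ∧ ¬Q) ∨ (¬Q ∧ S) ∨ (S ∧ R)
⇔ (¬P ∨ ¬Q ∨ S) ∧ (¬P ∨ ¬Q ∨ R) ∧ (¬P ∨ S ∨ S) ∧ (¬P ∨ S ∨ R) ∧ (¬Q ∨ ¬Q ∨ S) ∧ (¬Q ∨ ¬Q ∨ R) ∧ (¬Q ∨ S ∨ S) ∧ (¬Q ∨ S ∨ R)   (distribute ∨ over ∧)
⇔ (¬P ∨ S) ∧ (¬Q ∨ S) ∧ (¬Q ∨ R)   (simplify)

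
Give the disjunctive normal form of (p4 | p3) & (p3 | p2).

(p4 | p3) & (p3 | p2)
⇔ (p4 & p3) | (p4 & p2) | (p3 & p3) | (p3 & p2)   [distribute & over |]
⇔ (p4 & p2) | p3   [simplify]

(p4 & p2) | p3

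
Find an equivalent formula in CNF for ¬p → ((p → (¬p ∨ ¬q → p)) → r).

¬p → ((p → (¬p ∨ ¬q → p)) → r)
≡ ¬¬p ∨ ((p → (¬p ∨ ¬q → p)) → r)   (eliminate →)
≡ ¬¬p ∨ ¬(p → (¬p ∨ ¬q → p)) ∨ r   (eliminate →)
≡ ¬¬p ∨ ¬(¬p ∨ (¬p ∨ ¬q → p)) ∨ r   (eliminate →)
≡ ¬¬p ∨ ¬(¬p ∨ ¬(¬p ∨ ¬q) ∨ p) ∨ r   (eliminate →)
≡ p ∨ ¬(¬p ∨ ¬(¬p ∨ ¬q) ∨ p) ∨ r   (double negation)
≡ p ∨ ¬¬p ∧ ¬¬(¬p ∨ ¬q) ∧ ¬p ∨ r   (De Morgan)
≡ p ∨ p ∧ ¬¬(¬p ∨ ¬q) ∧ ¬p ∨ r   (double negation)
≡ p ∨ p ∧ (¬p ∨ ¬q) ∧ ¬p ∨ r   (double negation)
≡ (p ∨ p ∨ r) ∧ (p ∨ ¬p ∨ ¬q ∨ r) ∧ (p ∨ ¬p ∨ r)   (distribute ∨ over ∧)
≡ p ∨ r   (simplify)

p ∨ r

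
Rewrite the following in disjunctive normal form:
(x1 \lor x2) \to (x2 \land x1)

(\lnot x1 \land \lnot x2) \lor (x2 \land x1)

(x1 \lor x2) \to (x2 \land x1)
≡ \lnot (x1 \lor x2) \lor (x2 \land x1)   [eliminate \to]
≡ (\lnot x1 \land \lnot x2) \lor (x2 \land x1)   [De Morgan]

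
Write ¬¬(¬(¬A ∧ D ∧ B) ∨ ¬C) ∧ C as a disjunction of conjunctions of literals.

(A ∧ C) ∨ (¬D ∧ C) ∨ (¬B ∧ C)

¬¬(¬(¬A ∧ D ∧ B) ∨ ¬C) ∧ C
≡ (¬(¬A ∧ D ∧ B) ∨ ¬C) ∧ C   — double negation
≡ (¬¬A ∨ ¬D ∨ ¬B ∨ ¬C) ∧ C   — De Morgan
≡ (A ∨ ¬D ∨ ¬B ∨ ¬C) ∧ C   — double negation
≡ (A ∧ C) ∨ (¬D ∧ C) ∨ (¬B ∧ C) ∨ (¬C ∧ C)   — distribute ∧ over ∨
≡ (A ∧ C) ∨ (¬D ∧ C) ∨ (¬B ∧ C)   — simplify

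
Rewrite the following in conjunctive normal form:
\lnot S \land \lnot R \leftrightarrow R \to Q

\lnot S \land \lnot R \leftrightarrow R \to Q
⇔ (\lnot S \land \lnot R \to (R \to Q)) \land ((R \to Q) \to \lnot S \land \lnot R)   (eliminate \leftrightarrow)
⇔ (\lnot (\lnot S \land \lnot R) \lor (R \to Q)) \land ((R \to Q) \to \lnot S \land \lnot R)   (eliminate \to)
⇔ (\lnot (\lnot S \land \lnot R) \lor \lnot R \lor Q) \land ((R \to Q) \to \lnot S \land \lnot R)   (eliminate \to)
⇔ (\lnot (\lnot S \land \lnot R) \lor \lnot R \lor Q) \land (\lnot (R \to Q) \lor \lnot S \land \lnot R)   (eliminate \to)
⇔ (\lnot (\lnot S \land \lnot R) \lor \lnot R \lor Q) \land (\lnot (\lnot R \lor Q) \lor \lnot S \land \lnot R)   (eliminate \to)
⇔ (\lnot \lnot S \lor \lnot \lnot R \lor \lnot R \lor Q) \land (\lnot (\lnot R \lor Q) \lor \lnot S \land \lnot R)   (De Morgan)
⇔ (S \lor \lnot \lnot R \lor \lnot R \lor Q) \land (\lnot (\lnot R \lor Q) \lor \lnot S \land \lnot R)   (double negation)
⇔ (S \lor R \lor \lnot R \lor Q) \land (\lnot (\lnot R \lor Q) \lor \lnot S \land \lnot R)   (double negation)
⇔ (S \lor R \lor \lnot R \lor Q) \land (\lnot \lnot R \land \lnot Q \lor \lnot S \land \lnot R)   (De Morgan)
⇔ (S \lor R \lor \lnot R \lor Q) \land (R \land \lnot Q \lor \lnot S \land \lnot R)   (double negation)
⇔ (S \lor R \lor \lnot R \lor Q) \land (R \lor \lnot S) \land (R \lor \lnot R) \land (\lnot Q \lor \lnot S) \land (\lnot Q \lor \lnot R)   (distribute \lor over \land)
⇔ (R \lor \lnot S) \land (\lnot Q \lor \lnot S) \land (\lnot Q \lor \lnot R)   (simplify)

(R \lor \lnot S) \land (\lnot Q \lor \lnot S) \land (\lnot Q \lor \lnot R)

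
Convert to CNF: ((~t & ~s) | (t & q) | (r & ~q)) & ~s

((~t & ~s) | (t & q) | (r & ~q)) & ~s
≡ (~t | t | r) & (~t | t | ~q) & (~t | q | r) & (~t | q | ~q) & (~s | t | r) & (~s | t | ~q) & (~s | q | r) & (~s | q | ~q) & ~s   [distribute | over &]
≡ (~t | q | r) & ~s   [simplify]

(~t | q | r) & ~s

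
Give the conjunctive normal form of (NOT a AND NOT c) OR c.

(NOT a AND NOT c) OR c
= (NOT a OR c) AND (NOT c OR c)   [distribute OR over AND]
= NOT a OR c   [simplify]

NOT a OR c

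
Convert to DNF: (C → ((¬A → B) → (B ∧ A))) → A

(C → ((¬A → B) → (B ∧ A))) → A
≡ ¬(C → ((¬A → B) → (B ∧ A))) ∨ A   [eliminate →]
≡ ¬(¬C ∨ ((¬A → B) → (B ∧ A))) ∨ A   [eliminate →]
≡ ¬(¬C ∨ ¬(¬A → B) ∨ (B ∧ A)) ∨ A   [eliminate →]
≡ ¬(¬C ∨ ¬(¬¬A ∨ B) ∨ (B ∧ A)) ∨ A   [eliminate →]
≡ (¬¬C ∧ ¬¬(¬¬A ∨ B) ∧ ¬(B ∧ A)) ∨ A   [De Morgan]
≡ (C ∧ ¬¬(¬¬A ∨ B) ∧ ¬(B ∧ A)) ∨ A   [double negation]
≡ (C ∧ (¬¬A ∨ B) ∧ ¬(B ∧ A)) ∨ A   [double negation]
≡ (C ∧ (A ∨ B) ∧ ¬(B ∧ A)) ∨ A   [double negation]
≡ (C ∧ (A ∨ B) ∧ (¬B ∨ ¬A)) ∨ A   [De Morgan]
≡ (C ∧ A ∧ ¬B) ∨ (C ∧ A ∧ ¬A) ∨ (C ∧ B ∧ ¬B) ∨ (C ∧ B ∧ ¬A) ∨ A   [distribute ∧ over ∨]
≡ (C ∧ B ∧ ¬A) ∨ A   [simplify]

(C ∧ B ∧ ¬A) ∨ A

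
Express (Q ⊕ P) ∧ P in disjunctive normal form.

¬Q ∧ P

(Q ⊕ P) ∧ P
≡ ((Q ∧ ¬P) ∨ (¬Q ∧ P)) ∧ P   (expand ⊕)
≡ (Q ∧ ¬P ∧ P) ∨ (¬Q ∧ P ∧ P)   (distribute ∧ over ∨)
≡ ¬Q ∧ P   (simplify)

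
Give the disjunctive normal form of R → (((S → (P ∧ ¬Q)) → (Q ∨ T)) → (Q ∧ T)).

¬R ∨ (¬S ∧ ¬Q ∧ ¬T) ∨ (P ∧ ¬Q ∧ ¬T) ∨ (Q ∧ T)

R → (((S → (P ∧ ¬Q)) → (Q ∨ T)) → (Q ∧ T))
≡ ¬R ∨ (((S → (P ∧ ¬Q)) → (Q ∨ T)) → (Q ∧ T))
≡ ¬R ∨ ¬((S → (P ∧ ¬Q)) → (Q ∨ T)) ∨ (Q ∧ T)
≡ ¬R ∨ ¬(¬(S → (P ∧ ¬Q)) ∨ Q ∨ T) ∨ (Q ∧ T)
≡ ¬R ∨ ¬(¬(¬S ∨ (P ∧ ¬Q)) ∨ Q ∨ T) ∨ (Q ∧ T)
≡ ¬R ∨ (¬¬(¬S ∨ (P ∧ ¬Q)) ∧ ¬Q ∧ ¬T) ∨ (Q ∧ T)
≡ ¬R ∨ ((¬S ∨ (P ∧ ¬Q)) ∧ ¬Q ∧ ¬T) ∨ (Q ∧ T)
≡ ¬R ∨ (¬S ∧ ¬Q ∧ ¬T) ∨ (P ∧ ¬Q ∧ ¬Q ∧ ¬T) ∨ (Q ∧ T)
≡ ¬R ∨ (¬S ∧ ¬Q ∧ ¬T) ∨ (P ∧ ¬Q ∧ ¬T) ∨ (Q ∧ T)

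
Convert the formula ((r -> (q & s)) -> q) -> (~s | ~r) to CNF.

((r -> (q & s)) -> q) -> (~s | ~r)
≡ ~((r -> (q & s)) -> q) | ~s | ~r   [eliminate ->]
≡ ~(~(r -> (q & s)) | q) | ~s | ~r   [eliminate ->]
≡ ~(~(~r | (q & s)) | q) | ~s | ~r   [eliminate ->]
≡ (~~(~r | (q & s)) & ~q) | ~s | ~r   [De Morgan]
≡ ((~r | (q & s)) & ~q) | ~s | ~r   [double negation]
≡ (~r | q | ~s | ~r) & (~r | s | ~s | ~r) & (~q | ~s | ~r)   [distribute | over &]
≡ (~r | q | ~s) & (~q | ~s | ~r)   [simplify]

(~r | q | ~s) & (~q | ~s | ~r)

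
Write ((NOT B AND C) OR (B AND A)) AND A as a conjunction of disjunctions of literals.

(C OR B) AND A

((NOT B AND C) OR (B AND A)) AND A
= (NOT B OR B) AND (NOT B OR A) AND (C OR B) AND (C OR A) AND A   [distribute OR over AND]
= (C OR B) AND A   [simplify]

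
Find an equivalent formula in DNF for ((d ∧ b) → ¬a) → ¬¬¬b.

(d ∧ b ∧ a) ∨ ¬b

((d ∧ b) → ¬a) → ¬¬¬b
⇔ ¬((d ∧ b) → ¬a) ∨ ¬¬¬b   [eliminate →]
⇔ ¬(¬(d ∧ b) ∨ ¬a) ∨ ¬¬¬b   [eliminate →]
⇔ (¬¬(d ∧ b) ∧ ¬¬a) ∨ ¬¬¬b   [De Morgan]
⇔ (d ∧ b ∧ ¬¬a) ∨ ¬¬¬b   [double negation]
⇔ (d ∧ b ∧ a) ∨ ¬¬¬b   [double negation]
⇔ (d ∧ b ∧ a) ∨ ¬b   [double negation]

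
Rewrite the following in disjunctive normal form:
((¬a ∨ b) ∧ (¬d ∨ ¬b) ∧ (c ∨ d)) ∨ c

(¬a ∧ ¬b ∧ d) ∨ c

((¬a ∨ b) ∧ (¬d ∨ ¬b) ∧ (c ∨ d)) ∨ c
≡ (¬a ∧ ¬d ∧ c) ∨ (¬a ∧ ¬d ∧ d) ∨ (¬a ∧ ¬b ∧ c) ∨ (¬a ∧ ¬b ∧ d) ∨ (b ∧ ¬d ∧ c) ∨ (b ∧ ¬d ∧ d) ∨ (b ∧ ¬b ∧ c) ∨ (b ∧ ¬b ∧ d) ∨ c   — distribute ∧ over ∨
≡ (¬a ∧ ¬b ∧ d) ∨ c   — simplify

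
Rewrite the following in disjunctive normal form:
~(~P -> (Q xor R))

(~P & ~Q & ~R) | (~P & R & Q)

~(~P -> (Q xor R))
= ~(~~P | (Q xor R))   [eliminate ->]
= ~(~~P | (Q & ~R) | (~Q & R))   [expand xor]
= ~~~P & ~(Q & ~R) & ~(~Q & R)   [De Morgan]
= ~P & ~(Q & ~R) & ~(~Q & R)   [double negation]
= ~P & (~Q | ~~R) & ~(~Q & R)   [De Morgan]
= ~P & (~Q | R) & ~(~Q & R)   [double negation]
= ~P & (~Q | R) & (~~Q | ~R)   [De Morgan]
= ~P & (~Q | R) & (Q | ~R)   [double negation]
= (~P & ~Q & Q) | (~P & ~Q & ~R) | (~P & R & Q) | (~P & R & ~R)   [distribute & over |]
= (~P & ~Q & ~R) | (~P & R & Q)   [simplify]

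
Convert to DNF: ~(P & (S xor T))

~(P & (S xor T))
≡ ~(P & ((S & ~T) | (~S & T)))   [expand xor]
≡ ~P | ~((S & ~T) | (~S & T))   [De Morgan]
≡ ~P | (~(S & ~T) & ~(~S & T))   [De Morgan]
≡ ~P | ((~S | ~~T) & ~(~S & T))   [De Morgan]
≡ ~P | ((~S | T) & ~(~S & T))   [double negation]
≡ ~P | ((~S | T) & (~~S | ~T))   [De Morgan]
≡ ~P | ((~S | T) & (S | ~T))   [double negation]
≡ ~P | (~S & S) | (~S & ~T) | (T & S) | (T & ~T)   [distribute & over |]
≡ ~P | (~S & ~T) | (T & S)   [simplify]

~P | (~S & ~T) | (T & S)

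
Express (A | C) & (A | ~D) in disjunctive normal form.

(A | C) & (A | ~D)
≡ (A & A) | (A & ~D) | (C & A) | (C & ~D)   [distribute & over |]
≡ A | (C & ~D)   [simplify]

A | (C & ~D)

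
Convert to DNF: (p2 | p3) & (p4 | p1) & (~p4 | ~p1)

(p2 & p4 & ~p1) | (p2 & p1 & ~p4) | (p3 & p4 & ~p1) | (p3 & p1 & ~p4)

(p2 | p3) & (p4 | p1) & (~p4 | ~p1)
= (p2 & p4 & ~p4) | (p2 & p4 & ~p1) | (p2 & p1 & ~p4) | (p2 & p1 & ~p1) | (p3 & p4 & ~p4) | (p3 & p4 & ~p1) | (p3 & p1 & ~p4) | (p3 & p1 & ~p1)   [distribute & over |]
= (p2 & p4 & ~p1) | (p2 & p1 & ~p4) | (p3 & p4 & ~p1) | (p3 & p1 & ~p4)   [simplify]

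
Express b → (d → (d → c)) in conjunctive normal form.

b → (d → (d → c))
= ¬b ∨ (d → (d → c))   [eliminate →]
= ¬b ∨ ¬d ∨ (d → c)   [eliminate →]
= ¬b ∨ ¬d ∨ ¬d ∨ c   [eliminate →]
= ¬b ∨ ¬d ∨ c   [simplify]

¬b ∨ ¬d ∨ c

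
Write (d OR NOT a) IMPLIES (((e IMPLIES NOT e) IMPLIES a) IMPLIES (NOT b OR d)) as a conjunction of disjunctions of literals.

a OR NOT e OR NOT b OR d

(d OR NOT a) IMPLIES (((e IMPLIES NOT e) IMPLIES a) IMPLIES (NOT b OR d))
≡ NOT (d OR NOT a) OR (((e IMPLIES NOT e) IMPLIES a) IMPLIES (NOT b OR d))   [eliminate IMPLIES]
≡ NOT (d OR NOT a) OR NOT ((e IMPLIES NOT e) IMPLIES a) OR NOT b OR d   [eliminate IMPLIES]
≡ NOT (d OR NOT a) OR NOT (NOT (e IMPLIES NOT e) OR a) OR NOT b OR d   [eliminate IMPLIES]
≡ NOT (d OR NOT a) OR NOT (NOT (NOT e OR NOT e) OR a) OR NOT b OR d   [eliminate IMPLIES]
≡ (NOT d AND NOT NOT a) OR NOT (NOT (NOT e OR NOT e) OR a) OR NOT b OR d   [De Morgan]
≡ (NOT d AND a) OR NOT (NOT (NOT e OR NOT e) OR a) OR NOT b OR d   [double negation]
≡ (NOT d AND a) OR (NOT NOT (NOT e OR NOT e) AND NOT a) OR NOT b OR d   [De Morgan]
≡ (NOT d AND a) OR ((NOT e OR NOT e) AND NOT a) OR NOT b OR d   [double negation]
≡ (NOT d OR NOT e OR NOT e OR NOT b OR d) AND (NOT d OR NOT a OR NOT b OR d) AND (a OR NOT e OR NOT e OR NOT b OR d) AND (a OR NOT a OR NOT b OR d)   [distribute OR over AND]
≡ a OR NOT e OR NOT b OR d   [simplify]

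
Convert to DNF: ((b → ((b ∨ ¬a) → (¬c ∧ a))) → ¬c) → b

((b → ((b ∨ ¬a) → (¬c ∧ a))) → ¬c) → b
= ¬((b → ((b ∨ ¬a) → (¬c ∧ a))) → ¬c) ∨ b   — eliminate →
= ¬(¬(b → ((b ∨ ¬a) → (¬c ∧ a))) ∨ ¬c) ∨ b   — eliminate →
= ¬(¬(¬b ∨ ((b ∨ ¬a) → (¬c ∧ a))) ∨ ¬c) ∨ b   — eliminate →
= ¬(¬(¬b ∨ ¬(b ∨ ¬a) ∨ (¬c ∧ a)) ∨ ¬c) ∨ b   — eliminate →
= (¬¬(¬b ∨ ¬(b ∨ ¬a) ∨ (¬c ∧ a)) ∧ ¬¬c) ∨ b   — De Morgan
= ((¬b ∨ ¬(b ∨ ¬a) ∨ (¬c ∧ a)) ∧ ¬¬c) ∨ b   — double negation
= ((¬b ∨ (¬b ∧ ¬¬a) ∨ (¬c ∧ a)) ∧ ¬¬c) ∨ b   — De Morgan
= ((¬b ∨ (¬b ∧ a) ∨ (¬c ∧ a)) ∧ ¬¬c) ∨ b   — double negation
= ((¬b ∨ (¬b ∧ a) ∨ (¬c ∧ a)) ∧ c) ∨ b   — double negation
= (¬b ∧ c) ∨ (¬b ∧ a ∧ c) ∨ (¬c ∧ a ∧ c) ∨ b   — distribute ∧ over ∨
= (¬b ∧ c) ∨ b   — simplify

(¬b ∧ c) ∨ b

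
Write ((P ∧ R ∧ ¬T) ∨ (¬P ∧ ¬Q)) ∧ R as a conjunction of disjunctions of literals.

(P ∨ ¬Q) ∧ (¬T ∨ ¬P) ∧ (¬T ∨ ¬Q) ∧ R

((P ∧ R ∧ ¬T) ∨ (¬P ∧ ¬Q)) ∧ R
≡ (P ∨ ¬P) ∧ (P ∨ ¬Q) ∧ (R ∨ ¬P) ∧ (R ∨ ¬Q) ∧ (¬T ∨ ¬P) ∧ (¬T ∨ ¬Q) ∧ R   — distribute ∨ over ∧
≡ (P ∨ ¬Q) ∧ (¬T ∨ ¬P) ∧ (¬T ∨ ¬Q) ∧ R   — simplify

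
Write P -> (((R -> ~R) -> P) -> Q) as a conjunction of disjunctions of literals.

P -> (((R -> ~R) -> P) -> Q)
= ~P | (((R -> ~R) -> P) -> Q)   [eliminate ->]
= ~P | ~((R -> ~R) -> P) | Q   [eliminate ->]
= ~P | ~(~(R -> ~R) | P) | Q   [eliminate ->]
= ~P | ~(~(~R | ~R) | P) | Q   [eliminate ->]
= ~P | (~~(~R | ~R) & ~P) | Q   [De Morgan]
= ~P | ((~R | ~R) & ~P) | Q   [double negation]
= (~P | ~R | ~R | Q) & (~P | ~P | Q)   [distribute | over &]
= ~P | Q   [simplify]

~P | Q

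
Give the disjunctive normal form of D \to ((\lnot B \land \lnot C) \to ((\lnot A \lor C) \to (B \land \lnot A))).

D \to ((\lnot B \land \lnot C) \to ((\lnot A \lor C) \to (B \land \lnot A)))
= \lnot D \lor ((\lnot B \land \lnot C) \to ((\lnot A \lor C) \to (B \land \lnot A)))   [eliminate \to]
= \lnot D \lor \lnot (\lnot B \land \lnot C) \lor ((\lnot A \lor C) \to (B \land \lnot A))   [eliminate \to]
= \lnot D \lor \lnot (\lnot B \land \lnot C) \lor \lnot (\lnot A \lor C) \lor (B \land \lnot A)   [eliminate \to]
= \lnot D \lor \lnot \lnot B \lor \lnot \lnot C \lor \lnot (\lnot A \lor C) \lor (B \land \lnot A)   [De Morgan]
= \lnot D \lor B \lor \lnot \lnot C \lor \lnot (\lnot A \lor C) \lor (B \land \lnot A)   [double negation]
= \lnot D \lor B \lor C \lor \lnot (\lnot A \lor C) \lor (B \land \lnot A)   [double negation]
= \lnot D \lor B \lor C \lor (\lnot \lnot A \land \lnot C) \lor (B \land \lnot A)   [De Morgan]
= \lnot D \lor B \lor C \lor (A \land \lnot C) \lor (B \land \lnot A)   [double negation]
= \lnot D \lor B \lor C \lor (A \land \lnot C)   [simplify]

\lnot D \lor B \lor C \lor (A \land \lnot C)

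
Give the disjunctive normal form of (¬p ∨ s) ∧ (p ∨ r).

(¬p ∨ s) ∧ (p ∨ r)
≡ (¬p ∧ p) ∨ (¬p ∧ r) ∨ (s ∧ p) ∨ (s ∧ r)   — distribute ∧ over ∨
≡ (¬p ∧ r) ∨ (s ∧ p) ∨ (s ∧ r)   — simplify

(¬p ∧ r) ∨ (s ∧ p) ∨ (s ∧ r)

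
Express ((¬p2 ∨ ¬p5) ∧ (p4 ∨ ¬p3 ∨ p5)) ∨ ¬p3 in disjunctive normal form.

(¬p2 ∧ p4) ∨ (¬p2 ∧ p5) ∨ (¬p5 ∧ p4) ∨ ¬p3

((¬p2 ∨ ¬p5) ∧ (p4 ∨ ¬p3 ∨ p5)) ∨ ¬p3
⇔ (¬p2 ∧ p4) ∨ (¬p2 ∧ ¬p3) ∨ (¬p2 ∧ p5) ∨ (¬p5 ∧ p4) ∨ (¬p5 ∧ ¬p3) ∨ (¬p5 ∧ p5) ∨ ¬p3   (distribute ∧ over ∨)
⇔ (¬p2 ∧ p4) ∨ (¬p2 ∧ p5) ∨ (¬p5 ∧ p4) ∨ ¬p3   (simplify)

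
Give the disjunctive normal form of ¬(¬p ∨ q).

¬(¬p ∨ q)
⇔ ¬¬p ∧ ¬q
⇔ p ∧ ¬q

p ∧ ¬q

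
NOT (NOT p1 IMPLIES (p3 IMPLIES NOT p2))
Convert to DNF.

NOT (NOT p1 IMPLIES (p3 IMPLIES NOT p2))
= NOT (NOT NOT p1 OR (p3 IMPLIES NOT p2))   (eliminate IMPLIES)
= NOT (NOT NOT p1 OR NOT p3 OR NOT p2)   (eliminate IMPLIES)
= NOT NOT NOT p1 AND NOT NOT p3 AND NOT NOT p2   (De Morgan)
= NOT p1 AND NOT NOT p3 AND NOT NOT p2   (double negation)
= NOT p1 AND p3 AND NOT NOT p2   (double negation)
= NOT p1 AND p3 AND p2   (double negation)

NOT p1 AND p3 AND p2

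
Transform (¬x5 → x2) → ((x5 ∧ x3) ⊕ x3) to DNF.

(¬x5 → x2) → ((x5 ∧ x3) ⊕ x3)
⇔ ¬(¬x5 → x2) ∨ ((x5 ∧ x3) ⊕ x3)   [eliminate →]
⇔ ¬(¬¬x5 ∨ x2) ∨ ((x5 ∧ x3) ⊕ x3)   [eliminate →]
⇔ ¬(¬¬x5 ∨ x2) ∨ (x5 ∧ x3 ∧ ¬x3) ∨ (¬(x5 ∧ x3) ∧ x3)   [expand ⊕]
⇔ (¬¬¬x5 ∧ ¬x2) ∨ (x5 ∧ x3 ∧ ¬x3) ∨ (¬(x5 ∧ x3) ∧ x3)   [De Morgan]
⇔ (¬x5 ∧ ¬x2) ∨ (x5 ∧ x3 ∧ ¬x3) ∨ (¬(x5 ∧ x3) ∧ x3)   [double negation]
⇔ (¬x5 ∧ ¬x2) ∨ (x5 ∧ x3 ∧ ¬x3) ∨ ((¬x5 ∨ ¬x3) ∧ x3)   [De Morgan]
⇔ (¬x5 ∧ ¬x2) ∨ (x5 ∧ x3 ∧ ¬x3) ∨ (¬x5 ∧ x3) ∨ (¬x3 ∧ x3)   [distribute ∧ over ∨]
⇔ (¬x5 ∧ ¬x2) ∨ (¬x5 ∧ x3)   [simplify]

(¬x5 ∧ ¬x2) ∨ (¬x5 ∧ x3)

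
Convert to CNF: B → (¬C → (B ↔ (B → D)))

B → (¬C → (B ↔ (B → D)))
≡ ¬B ∨ (¬C → (B ↔ (B → D)))
≡ ¬B ∨ ¬¬C ∨ (B ↔ (B → D))
≡ ¬B ∨ ¬¬C ∨ ((B → (B → D)) ∧ ((B → D) → B))
≡ ¬B ∨ ¬¬C ∨ ((¬B ∨ (B → D)) ∧ ((B → D) → B))
≡ ¬B ∨ ¬¬C ∨ ((¬B ∨ ¬B ∨ D) ∧ ((B → D) → B))
≡ ¬B ∨ ¬¬C ∨ ((¬B ∨ ¬B ∨ D) ∧ (¬(B → D) ∨ B))
≡ ¬B ∨ ¬¬C ∨ ((¬B ∨ ¬B ∨ D) ∧ (¬(¬B ∨ D) ∨ B))
≡ ¬B ∨ C ∨ ((¬B ∨ ¬B ∨ D) ∧ (¬(¬B ∨ D) ∨ B))
≡ ¬B ∨ C ∨ ((¬B ∨ ¬B ∨ D) ∧ ((¬¬B ∧ ¬D) ∨ B))
≡ ¬B ∨ C ∨ ((¬B ∨ ¬B ∨ D) ∧ ((B ∧ ¬D) ∨ B))
≡ (¬B ∨ C ∨ ¬B ∨ ¬B ∨ D) ∧ (¬B ∨ C ∨ B ∨ B) ∧ (¬B ∨ C ∨ ¬D ∨ B)
≡ ¬B ∨ C ∨ D

¬B ∨ C ∨ D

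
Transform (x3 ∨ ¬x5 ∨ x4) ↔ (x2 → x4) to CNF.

(x3 ∨ ¬x5 ∨ x4) ↔ (x2 → x4)
⇔ ((x3 ∨ ¬x5 ∨ x4) → (x2 → x4)) ∧ ((x2 → x4) → (x3 ∨ ¬x5 ∨ x4))   [eliminate ↔]
⇔ (¬(x3 ∨ ¬x5 ∨ x4) ∨ (x2 → x4)) ∧ ((x2 → x4) → (x3 ∨ ¬x5 ∨ x4))   [eliminate →]
⇔ (¬(x3 ∨ ¬x5 ∨ x4) ∨ ¬x2 ∨ x4) ∧ ((x2 → x4) → (x3 ∨ ¬x5 ∨ x4))   [eliminate →]
⇔ (¬(x3 ∨ ¬x5 ∨ x4) ∨ ¬x2 ∨ x4) ∧ (¬(x2 → x4) ∨ x3 ∨ ¬x5 ∨ x4)   [eliminate →]
⇔ (¬(x3 ∨ ¬x5 ∨ x4) ∨ ¬x2 ∨ x4) ∧ (¬(¬x2 ∨ x4) ∨ x3 ∨ ¬x5 ∨ x4)   [eliminate →]
⇔ ((¬x3 ∧ ¬¬x5 ∧ ¬x4) ∨ ¬x2 ∨ x4) ∧ (¬(¬x2 ∨ x4) ∨ x3 ∨ ¬x5 ∨ x4)   [De Morgan]
⇔ ((¬x3 ∧ x5 ∧ ¬x4) ∨ ¬x2 ∨ x4) ∧ (¬(¬x2 ∨ x4) ∨ x3 ∨ ¬x5 ∨ x4)   [double negation]
⇔ ((¬x3 ∧ x5 ∧ ¬x4) ∨ ¬x2 ∨ x4) ∧ ((¬¬x2 ∧ ¬x4) ∨ x3 ∨ ¬x5 ∨ x4)   [De Morgan]
⇔ ((¬x3 ∧ x5 ∧ ¬x4) ∨ ¬x2 ∨ x4) ∧ ((x2 ∧ ¬x4) ∨ x3 ∨ ¬x5 ∨ x4)   [double negation]
⇔ (¬x3 ∨ ¬x2 ∨ x4) ∧ (x5 ∨ ¬x2 ∨ x4) ∧ (¬x4 ∨ ¬x2 ∨ x4) ∧ (x2 ∨ x3 ∨ ¬x5 ∨ x4) ∧ (¬x4 ∨ x3 ∨ ¬x5 ∨ x4)   [distribute ∨ over ∧]
⇔ (¬x3 ∨ ¬x2 ∨ x4) ∧ (x5 ∨ ¬x2 ∨ x4) ∧ (x2 ∨ x3 ∨ ¬x5 ∨ x4)   [simplify]

(¬x3 ∨ ¬x2 ∨ x4) ∧ (x5 ∨ ¬x2 ∨ x4) ∧ (x2 ∨ x3 ∨ ¬x5 ∨ x4)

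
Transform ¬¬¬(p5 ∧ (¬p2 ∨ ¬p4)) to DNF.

¬p5 ∨ p2 ∧ p4

¬¬¬(p5 ∧ (¬p2 ∨ ¬p4))
⇔ ¬(p5 ∧ (¬p2 ∨ ¬p4))   (double negation)
⇔ ¬p5 ∨ ¬(¬p2 ∨ ¬p4)   (De Morgan)
⇔ ¬p5 ∨ ¬¬p2 ∧ ¬¬p4   (De Morgan)
⇔ ¬p5 ∨ p2 ∧ ¬¬p4   (double negation)
⇔ ¬p5 ∨ p2 ∧ p4   (double negation)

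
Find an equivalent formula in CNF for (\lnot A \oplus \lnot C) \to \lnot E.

(A \lor \lnot C \lor \lnot E) \land (C \lor \lnot A \lor \lnot E)

(\lnot A \oplus \lnot C) \to \lnot E
≡ \lnot (\lnot A \oplus \lnot C) \lor \lnot E   — eliminate \to
≡ \lnot ((\lnot A \lor \lnot C) \land \lnot (\lnot A \land \lnot C)) \lor \lnot E   — expand \oplus
≡ \lnot (\lnot A \lor \lnot C) \lor \lnot \lnot (\lnot A \land \lnot C) \lor \lnot E   — De Morgan
≡ (\lnot \lnot A \land \lnot \lnot C) \lor \lnot \lnot (\lnot A \land \lnot C) \lor \lnot E   — De Morgan
≡ (A \land \lnot \lnot C) \lor \lnot \lnot (\lnot A \land \lnot C) \lor \lnot E   — double negation
≡ (A \land C) \lor \lnot \lnot (\lnot A \land \lnot C) \lor \lnot E   — double negation
≡ (A \land C) \lor (\lnot A \land \lnot C) \lor \lnot E   — double negation
≡ (A \lor \lnot A \lor \lnot E) \land (A \lor \lnot C \lor \lnot E) \land (C \lor \lnot A \lor \lnot E) \land (C \lor \lnot C \lor \lnot E)   — distribute \lor over \land
≡ (A \lor \lnot C \lor \lnot E) \land (C \lor \lnot A \lor \lnot E)   — simplify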